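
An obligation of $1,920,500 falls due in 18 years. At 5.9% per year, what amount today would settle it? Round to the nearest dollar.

PV = FV·(1+i)^(−n) = 1,920,500 × 0.356347 = 684,363.8007

$684,364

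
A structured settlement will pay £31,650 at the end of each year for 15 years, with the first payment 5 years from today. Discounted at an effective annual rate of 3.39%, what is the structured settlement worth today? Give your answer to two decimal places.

Value one period before first payment (t=4): 31650 × [1 − (1+0.0339)^(−15)] / 0.0339 = 31650 × 11.608034 = 367,394.2627
Discount back 4 years: 367,394.2627 × (1+0.0339)^(−4) = 367,394.2627 × 0.875157 = 321,527.5777

£321,527.58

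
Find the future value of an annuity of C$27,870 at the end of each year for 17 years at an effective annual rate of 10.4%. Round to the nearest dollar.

FV = PMT · [(1+i)^n − 1] / i = 27870 · 42.078707 = 1,172,733.5648

C$1,172,734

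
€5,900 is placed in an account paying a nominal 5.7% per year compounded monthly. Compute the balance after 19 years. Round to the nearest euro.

€17,381

Periodic rate i = 0.057/12 = 0.00475; n = 19 × 12 = 228 periods.
FV = PV·(1+i)^n = 5,900 × 2.945964 = 17,381.1857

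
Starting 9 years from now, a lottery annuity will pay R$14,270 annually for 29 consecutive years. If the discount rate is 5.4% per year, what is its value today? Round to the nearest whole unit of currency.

R$135,751

Value one period before first payment (t=8): 14270 × [1 − (1+0.054)^(−29)] / 0.054 = 14270 × 14.489229 = 206,761.2911
PV₀ = 206,761.2911 / (1+0.054)^8 = 206,761.2911 / 1.523088 = 135,751.4098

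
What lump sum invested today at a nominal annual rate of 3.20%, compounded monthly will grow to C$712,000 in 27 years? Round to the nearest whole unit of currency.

Periodic rate i = 0.032/12 = 0.00266667; n = 27 × 12 = 324 periods.
PV = 712,000 / (1 + 0.00266667)^324 = 712,000 / 2.369905 = 300,433.9314

C$300,434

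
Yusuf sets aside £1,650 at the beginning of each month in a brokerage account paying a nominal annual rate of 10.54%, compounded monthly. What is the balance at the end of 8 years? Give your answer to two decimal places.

Periodic rate i = 0.1054/12 = 0.00878333; n = 8 × 12 = 96 periods.
FV = PMT · [(1+i)^n − 1] / i × (1+i) = 1650 · 151.059300 = 249,247.8446
Payments are at the start of each period, so multiply by (1+i).

£249,247.84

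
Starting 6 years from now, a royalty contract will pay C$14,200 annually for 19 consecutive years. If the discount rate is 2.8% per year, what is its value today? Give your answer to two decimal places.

C$180,344.01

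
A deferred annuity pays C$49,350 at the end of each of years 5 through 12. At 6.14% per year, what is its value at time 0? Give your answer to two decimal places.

C$240,129.32

PV at t=4 (ordinary 8-year annuity): 49350 × a(8|0.0614) = 49350 × 6.175532 = 304,762.5035
Discount back 4 years: 304,762.5035 × (1+0.0614)^(−4) = 304,762.5035 × 0.787923 = 240,129.3246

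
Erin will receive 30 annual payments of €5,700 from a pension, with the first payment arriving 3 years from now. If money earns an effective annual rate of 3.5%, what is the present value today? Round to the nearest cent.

Value one period before first payment (t=2): 5700 × [1 − (1+0.035)^(−30)] / 0.035 = 5700 × 18.392045 = 104,834.6588
Discount back 2 years: 104,834.6588 × (1+0.035)^(−2) = 104,834.6588 × 0.933511 = 97,864.2758

€97,864.28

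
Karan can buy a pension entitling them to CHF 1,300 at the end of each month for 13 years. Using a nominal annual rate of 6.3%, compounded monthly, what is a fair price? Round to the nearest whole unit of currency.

CHF 138,217

Periodic rate i = 0.063/12 = 0.00525; n = 13 × 12 = 156 periods.
PV = PMT · [1 − (1+i)^(−n)] / i = 1300 · 106.320412 = 138,216.5361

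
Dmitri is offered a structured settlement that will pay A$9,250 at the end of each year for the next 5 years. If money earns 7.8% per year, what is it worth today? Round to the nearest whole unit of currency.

A$37,128

PV = PMT · [1 − (1+i)^(−n)] / i = 9250 · 4.013845 = 37,128.0705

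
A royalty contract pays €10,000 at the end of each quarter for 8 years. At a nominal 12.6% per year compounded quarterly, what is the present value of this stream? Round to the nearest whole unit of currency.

€199,788

Periodic rate i = 0.126/4 = 0.0315; n = 8 × 4 = 32 periods.
PV = 10000 × [1 − (1+0.0315)^(−32)] / 0.0315 = 10000 × 19.978808 = 199,788.0797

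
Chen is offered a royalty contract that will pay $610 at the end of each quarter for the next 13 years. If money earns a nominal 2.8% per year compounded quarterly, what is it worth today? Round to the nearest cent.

$26,511.22

i = 0.028/4 = 0.007 per quarter; n = 13·4 = 52.
PV = 610 × [1 − (1+0.007)^(−52)] / 0.007 = 610 × 43.461009 = 26,511.2156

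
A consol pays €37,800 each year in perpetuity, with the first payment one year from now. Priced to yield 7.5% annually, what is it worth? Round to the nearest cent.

PV = C/r = 37800/0.075 = 504,000.0000

€504,000.00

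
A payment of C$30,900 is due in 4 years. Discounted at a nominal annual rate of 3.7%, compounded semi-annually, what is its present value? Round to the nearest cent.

Periodic rate i = 0.037/2 = 0.0185; n = 4 × 2 = 8 periods.
PV = 30,900 / (1 + 0.0185)^8 = 30,900 / 1.157946 = 26,685.1847

C$26,685.18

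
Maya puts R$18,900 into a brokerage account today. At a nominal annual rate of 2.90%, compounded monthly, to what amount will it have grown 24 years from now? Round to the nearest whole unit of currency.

R$37,876

i = 0.029/12 = 0.00241667 per month; n = 24·12 = 288.
18,900 × (1+0.00241667)^288 = 18,900 × 2.004030 = 37,876.1745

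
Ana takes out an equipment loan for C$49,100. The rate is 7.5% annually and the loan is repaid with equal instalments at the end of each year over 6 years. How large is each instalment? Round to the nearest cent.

PMT = 49100 / ( [1 − (1+0.075)^(−6)] / 0.075 ) = 49100 / 4.693846 = 10,460.5042

C$10,460.50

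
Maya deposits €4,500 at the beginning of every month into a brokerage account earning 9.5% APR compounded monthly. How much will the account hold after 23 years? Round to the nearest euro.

€4,477,083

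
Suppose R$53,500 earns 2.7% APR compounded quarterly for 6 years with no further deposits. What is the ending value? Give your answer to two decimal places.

R$62,874.29

i = 0.027/4 = 0.00675 per quarter; n = 6·4 = 24.
FV = 53,500 × (1 + 0.00675)^24 = 62,874.2910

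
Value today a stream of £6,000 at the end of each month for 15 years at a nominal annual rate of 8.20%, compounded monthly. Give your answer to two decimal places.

£620,325.72

Periodic rate i = 0.082/12 = 0.00683333; n = 15 × 12 = 180 periods.
PV = 6000 × [1 − (1+0.00683333)^(−180)] / 0.00683333 = 6000 × 103.387620 = 620,325.7189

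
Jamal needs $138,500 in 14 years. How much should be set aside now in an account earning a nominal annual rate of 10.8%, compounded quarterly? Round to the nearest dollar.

$31,153

Periodic rate i = 0.108/4 = 0.027; n = 14 × 4 = 56 periods.
PV = 138,500 / (1 + 0.027)^56 = 138,500 / 4.445748 = 31,153.3627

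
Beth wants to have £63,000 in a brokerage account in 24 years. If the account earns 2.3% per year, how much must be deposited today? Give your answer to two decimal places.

£36,502.73

PV = FV·(1+i)^(−n) = 63,000 × 0.579408 = 36,502.7295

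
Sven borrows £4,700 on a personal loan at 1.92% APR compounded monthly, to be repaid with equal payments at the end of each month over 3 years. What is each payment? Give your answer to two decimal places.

£134.46

Periodic rate i = 0.0192/12 = 0.0016; n = 3 × 12 = 36 periods.
Annuity-PV factor = 34.955664; PMT = 4700 / 34.955664 = 134.4560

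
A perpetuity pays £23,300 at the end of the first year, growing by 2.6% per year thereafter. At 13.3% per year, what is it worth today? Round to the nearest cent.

PV = PMT / (i − g) = 23300 / (0.133 − 0.026) = 23300 / 0.107000 = 217,757.0093

£217,757.01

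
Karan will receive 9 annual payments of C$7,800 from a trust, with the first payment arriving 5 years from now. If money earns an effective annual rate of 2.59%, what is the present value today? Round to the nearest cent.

Value one period before first payment (t=4): 7800 × [1 − (1+0.0259)^(−9)] / 0.0259 = 7800 × 7.937130 = 61,909.6102
PV₀ = 61,909.6102 / (1+0.0259)^4 = 61,909.6102 / 1.107695 = 55,890.4942

C$55,890.49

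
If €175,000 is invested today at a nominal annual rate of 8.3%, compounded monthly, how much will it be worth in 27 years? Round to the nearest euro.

€1,632,832

With 12 periods per year: i = 0.00691667, n = 324.
FV = PV·(1+i)^n = 175,000 × 9.330470 = 1,632,832.3130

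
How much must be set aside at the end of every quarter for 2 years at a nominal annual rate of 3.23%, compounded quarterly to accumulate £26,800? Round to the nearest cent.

Periodic rate i = 0.0323/4 = 0.008075; n = 2 × 4 = 8 periods.
PMT = 26800 / ( [(1+0.008075)^8 − 1] / 0.008075 ) = 26800 / 8.229789 = 3,256.4627

£3,256.46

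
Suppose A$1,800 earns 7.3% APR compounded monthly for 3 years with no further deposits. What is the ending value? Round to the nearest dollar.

i = 0.073/12 = 0.00608333 per month; n = 3·12 = 36.
FV = PV·(1+i)^n = 1,800 × 1.244006 = 2,239.2102

A$2,239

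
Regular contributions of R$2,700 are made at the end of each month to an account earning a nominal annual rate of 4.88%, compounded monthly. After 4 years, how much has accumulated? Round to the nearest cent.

i = 0.0488/12 = 0.00406667 per month; n = 4·12 = 48.
Accumulation factor s(48|0.00406667) = 52.886806; FV = 2700 × 52.886806 = 142,794.3760

R$142,794.38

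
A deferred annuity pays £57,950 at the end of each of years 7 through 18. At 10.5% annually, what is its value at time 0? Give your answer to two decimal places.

Value one period before first payment (t=6): 57950 × [1 − (1+0.105)^(−12)] / 0.105 = 57950 × 6.649964 = 385,365.4350
PV₀ = 385,365.4350 / (1+0.105)^6 = 385,365.4350 / 1.820429 = 211,689.3894

£211,689.39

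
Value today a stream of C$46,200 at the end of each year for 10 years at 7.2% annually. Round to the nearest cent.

PV = 46200 × [1 − (1+0.072)^(−10)] / 0.072 = 46200 × 6.959106 = 321,510.6812

C$321,510.68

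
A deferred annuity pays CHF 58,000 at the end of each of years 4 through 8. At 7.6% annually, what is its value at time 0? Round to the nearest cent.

CHF 187,867.62

PV at t=3 (ordinary 5-year annuity): 58000 × a(5|0.076) = 58000 × 4.035160 = 234,039.2750
Discount back 3 years: 234,039.2750 × (1+0.076)^(−3) = 234,039.2750 × 0.802718 = 187,867.6185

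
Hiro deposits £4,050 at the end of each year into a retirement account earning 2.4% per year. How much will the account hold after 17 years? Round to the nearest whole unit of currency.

£83,797

Accumulation factor s(17|0.024) = 20.690737; FV = 4050 × 20.690737 = 83,797.4829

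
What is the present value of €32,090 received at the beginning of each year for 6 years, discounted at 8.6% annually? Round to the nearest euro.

€158,215

PV = PMT · [1 − (1+i)^(−n)] / i × (1+i) = 32090 · 4.930359 = 158,215.2100
Payments are at the start of each period, so multiply by (1+i).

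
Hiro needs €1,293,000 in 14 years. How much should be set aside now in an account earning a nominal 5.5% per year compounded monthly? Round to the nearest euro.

€599,730

With 12 periods per year: i = 0.00458333, n = 168.
Discount factor = (1+0.00458333)^(−168) = 0.463828; PV = 1,293,000 × 0.463828 = 599,730.0209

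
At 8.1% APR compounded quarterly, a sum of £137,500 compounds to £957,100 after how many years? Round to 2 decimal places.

24.20 years

Periodic rate i = 0.081/4 = 0.02025.
(1+i)^n = 957100/137500 = 6.96073, so n = ln 6.96073 / ln 1.02025 = 96.7834 quarters
= 96.7834/4 years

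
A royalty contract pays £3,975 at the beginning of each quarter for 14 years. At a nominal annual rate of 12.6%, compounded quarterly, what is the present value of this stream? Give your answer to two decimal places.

£107,245.26

With 4 periods per year: i = 0.0315, n = 56.
Annuity factor a(56|0.0315) × (1+i) = 26.979938; PV = 3975 × 26.979938 = 107,245.2551
(Beginning-of-period payments → annuity-due factor ×(1+i).)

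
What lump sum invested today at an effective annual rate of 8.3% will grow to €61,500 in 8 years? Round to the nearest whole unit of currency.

PV = FV·(1+i)^(−n) = 61,500 × 0.528412 = 32,497.3137

€32,497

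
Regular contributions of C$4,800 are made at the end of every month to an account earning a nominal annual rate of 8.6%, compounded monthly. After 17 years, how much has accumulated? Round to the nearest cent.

C$2,204,969.97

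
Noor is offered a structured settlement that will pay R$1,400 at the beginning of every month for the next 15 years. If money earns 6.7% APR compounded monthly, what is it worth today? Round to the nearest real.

Periodic rate i = 0.067/12 = 0.00558333; n = 15 × 12 = 180 periods.
Annuity factor a(180|0.00558333) × (1+i) = 113.993663; PV = 1400 × 113.993663 = 159,591.1286
(Beginning-of-period payments → annuity-due factor ×(1+i).)

R$159,591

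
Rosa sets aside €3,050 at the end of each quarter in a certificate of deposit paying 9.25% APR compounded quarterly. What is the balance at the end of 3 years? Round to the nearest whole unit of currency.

€41,633

i = 0.0925/4 = 0.023125 per quarter; n = 3·4 = 12.
Accumulation factor s(12|0.023125) = 13.650253; FV = 3050 × 13.650253 = 41,633.2703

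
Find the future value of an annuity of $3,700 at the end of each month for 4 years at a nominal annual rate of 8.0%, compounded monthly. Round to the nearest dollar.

$208,495

Periodic rate i = 0.08/12 = 0.00666667; n = 4 × 12 = 48 periods.
Accumulation factor s(48|0.00666667) = 56.349915; FV = 3700 × 56.349915 = 208,494.6857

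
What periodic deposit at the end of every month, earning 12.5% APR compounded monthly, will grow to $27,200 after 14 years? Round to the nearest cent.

Periodic rate i = 0.125/12 = 0.0104167; n = 14 × 12 = 168 periods.
FV-annuity factor = 451.463840; PMT = 27200 / 451.463840 = 60.2485

$60.25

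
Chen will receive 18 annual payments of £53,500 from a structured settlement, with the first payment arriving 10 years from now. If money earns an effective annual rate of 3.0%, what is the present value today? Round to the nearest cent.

£563,939.36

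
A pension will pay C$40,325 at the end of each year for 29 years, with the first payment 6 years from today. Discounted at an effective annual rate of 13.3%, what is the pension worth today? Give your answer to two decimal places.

PV at t=5 (ordinary 29-year annuity): 40325 × a(29|0.133) = 40325 × 7.317665 = 295,084.8445
Discount back 5 years: 295,084.8445 × (1+0.133)^(−5) = 295,084.8445 × 0.535612 = 158,051.0391

C$158,051.04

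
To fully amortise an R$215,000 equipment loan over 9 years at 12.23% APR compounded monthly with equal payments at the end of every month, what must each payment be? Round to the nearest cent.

Periodic rate i = 0.1223/12 = 0.0101917; n = 9 × 12 = 108 periods.
Annuity-PV factor = 65.298789; PMT = 215000 / 65.298789 = 3,292.5572

R$3,292.56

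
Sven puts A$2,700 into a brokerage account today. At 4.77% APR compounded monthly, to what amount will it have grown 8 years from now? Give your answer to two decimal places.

Periodic rate i = 0.0477/12 = 0.003975; n = 8 × 12 = 96 periods.
2,700 × (1+0.003975)^96 = 2,700 × 1.463519 = 3,951.5004

A$3,951.50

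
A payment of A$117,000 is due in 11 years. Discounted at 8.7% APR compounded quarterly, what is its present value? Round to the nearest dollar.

A$45,396

i = 0.087/4 = 0.02175 per quarter; n = 11·4 = 44.
Discount factor = (1+0.02175)^(−44) = 0.388003; PV = 117,000 × 0.388003 = 45,396.4007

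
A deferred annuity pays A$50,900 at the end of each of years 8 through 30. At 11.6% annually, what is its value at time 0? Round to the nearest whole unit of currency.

A$187,216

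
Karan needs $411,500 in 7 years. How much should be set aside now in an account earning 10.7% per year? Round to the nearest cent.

PV = FV·(1+i)^(−n) = 411,500 × 0.490870 = 201,993.0809

$201,993.08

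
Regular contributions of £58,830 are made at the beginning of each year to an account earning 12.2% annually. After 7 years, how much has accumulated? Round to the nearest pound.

£670,062

Accumulation factor s(7|0.122) × (1+i) = 11.389803; FV = 58830 × 11.389803 = 670,062.0971
(Beginning-of-period payments → annuity-due factor ×(1+i).)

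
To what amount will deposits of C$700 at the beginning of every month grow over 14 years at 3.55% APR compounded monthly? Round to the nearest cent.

i = 0.0355/12 = 0.00295833 per month; n = 14·12 = 168.
FV = 700 × [(1+0.00295833)^168 − 1] / 0.00295833 × (1+i) = 700 × 217.851676 = 152,496.1735
Payments are at the start of each period, so multiply by (1+i).

C$152,496.17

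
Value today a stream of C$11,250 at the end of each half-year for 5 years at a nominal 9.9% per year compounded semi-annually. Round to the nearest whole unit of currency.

C$87,081

i = 0.099/2 = 0.0495 per half-year; n = 5·2 = 10.
PV = PMT · [1 − (1+i)^(−n)] / i = 11250 · 7.740519 = 87,080.8361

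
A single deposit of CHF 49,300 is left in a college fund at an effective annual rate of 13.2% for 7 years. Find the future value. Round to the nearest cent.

CHF 117,428.07

FV = PV·(1+i)^n = 49,300 × 2.381908 = 117,428.0657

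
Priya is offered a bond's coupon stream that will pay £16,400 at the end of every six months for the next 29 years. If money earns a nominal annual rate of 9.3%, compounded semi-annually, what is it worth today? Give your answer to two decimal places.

£327,423.40

Periodic rate i = 0.093/2 = 0.0465; n = 29 × 2 = 58 periods.
PV = 16400 × [1 − (1+0.0465)^(−58)] / 0.0465 = 16400 × 19.964841 = 327,423.3991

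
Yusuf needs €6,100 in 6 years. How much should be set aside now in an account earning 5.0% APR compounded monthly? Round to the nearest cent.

€4,521.81

With 12 periods per year: i = 0.00416667, n = 72.
Discount factor = (1+0.00416667)^(−72) = 0.741280; PV = 6,100 × 0.741280 = 4,521.8086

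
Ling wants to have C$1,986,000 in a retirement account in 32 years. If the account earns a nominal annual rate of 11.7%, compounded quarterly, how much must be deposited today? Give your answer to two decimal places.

Periodic rate i = 0.117/4 = 0.02925; n = 32 × 4 = 128 periods.
PV = FV·(1+i)^(−n) = 1,986,000 × 0.024965 = 49,580.0726

C$49,580.07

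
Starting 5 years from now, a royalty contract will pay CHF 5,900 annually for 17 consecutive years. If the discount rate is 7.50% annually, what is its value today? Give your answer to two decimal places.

CHF 41,678.51

Value one period before first payment (t=4): 5900 × [1 − (1+0.075)^(−17)] / 0.075 = 5900 × 9.433960 = 55,660.3626
PV₀ = 55,660.3626 / (1+0.075)^4 = 55,660.3626 / 1.335469 = 41,678.5090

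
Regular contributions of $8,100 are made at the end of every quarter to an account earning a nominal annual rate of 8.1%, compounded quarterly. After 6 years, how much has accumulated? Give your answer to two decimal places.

Periodic rate i = 0.081/4 = 0.02025; n = 6 × 4 = 24 periods.
FV = PMT · [(1+i)^n − 1] / i = 8100 · 30.514833 = 247,170.1445

$247,170.14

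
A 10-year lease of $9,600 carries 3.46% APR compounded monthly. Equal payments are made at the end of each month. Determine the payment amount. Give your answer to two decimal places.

Periodic rate i = 0.0346/12 = 0.00288333; n = 10 × 12 = 120 periods.
Annuity-PV factor = 101.318561; PMT = 9600 / 101.318561 = 94.7507

$94.75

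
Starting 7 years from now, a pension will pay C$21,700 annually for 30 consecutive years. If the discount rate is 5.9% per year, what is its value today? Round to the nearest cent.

C$214,050.69

PV at t=6 (ordinary 30-year annuity): 21700 × a(30|0.059) = 21700 × 13.913380 = 301,920.3526
Discount back 6 years: 301,920.3526 × (1+0.059)^(−6) = 301,920.3526 × 0.708964 = 214,050.6886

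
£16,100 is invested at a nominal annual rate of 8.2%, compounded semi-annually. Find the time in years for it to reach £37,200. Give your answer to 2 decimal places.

10.42 years

Periodic rate i = 0.082/2 = 0.041.
n = ln(37200/16100) / ln(1+0.041) = ln(2.31056) / 0.040182 = 20.8425 half-years
= 20.8425/2 years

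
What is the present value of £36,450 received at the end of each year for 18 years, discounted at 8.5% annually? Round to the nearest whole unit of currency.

£330,072

Annuity factor a(18|0.085) = 9.055476; PV = 36450 × 9.055476 = 330,072.1162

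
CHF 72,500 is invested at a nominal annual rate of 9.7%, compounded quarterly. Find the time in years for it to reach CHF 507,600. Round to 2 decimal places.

Periodic rate i = 0.097/4 = 0.02425.
(1+i)^n = 507600/72500 = 7.00138, so n = ln 7.00138 / ln 1.02425 = 81.2210 quarters
= 81.2210/4 years

20.31 years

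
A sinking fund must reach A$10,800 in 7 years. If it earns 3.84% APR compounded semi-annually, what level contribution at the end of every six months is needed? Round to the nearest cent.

A$679.73

i = 0.0384/2 = 0.0192 per half-year; n = 7·2 = 14.
PMT = 10800 / ( [(1+0.0192)^14 − 1] / 0.0192 ) = 10800 / 15.888750 = 679.7262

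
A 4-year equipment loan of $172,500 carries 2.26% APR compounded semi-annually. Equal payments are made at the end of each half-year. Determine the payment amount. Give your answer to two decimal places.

$22,673.33

Periodic rate i = 0.0226/2 = 0.0113; n = 4 × 2 = 8 periods.
Annuity-PV factor = 7.608059; PMT = 172500 / 7.608059 = 22,673.3250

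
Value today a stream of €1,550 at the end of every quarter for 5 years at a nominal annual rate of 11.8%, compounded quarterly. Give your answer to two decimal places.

€23,167.05

i = 0.118/4 = 0.0295 per quarter; n = 5·4 = 20.
Annuity factor a(20|0.0295) = 14.946483; PV = 1550 × 14.946483 = 23,167.0490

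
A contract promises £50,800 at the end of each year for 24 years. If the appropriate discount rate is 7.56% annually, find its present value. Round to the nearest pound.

£555,082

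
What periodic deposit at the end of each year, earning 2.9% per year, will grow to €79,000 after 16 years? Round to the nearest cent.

€3,950.27

FV-annuity factor = 19.998609; PMT = 79000 / 19.998609 = 3,950.2748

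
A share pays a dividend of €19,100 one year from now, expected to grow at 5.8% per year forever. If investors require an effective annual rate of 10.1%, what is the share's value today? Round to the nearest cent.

€444,186.05

PV = PMT / (i − g) = 19100 / (0.101 − 0.058) = 19100 / 0.043000 = 444,186.0465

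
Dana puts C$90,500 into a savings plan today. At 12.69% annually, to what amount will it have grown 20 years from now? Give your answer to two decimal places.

FV = PV·(1+i)^n = 90,500 × 10.907057 = 987,088.6472

C$987,088.65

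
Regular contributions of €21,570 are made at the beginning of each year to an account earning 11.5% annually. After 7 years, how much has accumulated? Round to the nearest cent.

FV = PMT · [(1+i)^n − 1] / i × (1+i) = 21570 · 11.077438 = 238,940.3298
Payments are at the start of each period, so multiply by (1+i).

€238,940.33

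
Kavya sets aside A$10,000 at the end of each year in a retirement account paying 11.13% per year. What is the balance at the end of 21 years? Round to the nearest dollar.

A$734,220

Accumulation factor s(21|0.1113) = 73.421958; FV = 10000 × 73.421958 = 734,219.5770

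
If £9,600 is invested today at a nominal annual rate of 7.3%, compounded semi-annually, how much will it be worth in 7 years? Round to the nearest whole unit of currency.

£15,858

i = 0.073/2 = 0.0365 per half-year; n = 7·2 = 14.
9,600 × (1+0.0365)^14 = 9,600 × 1.651849 = 15,857.7484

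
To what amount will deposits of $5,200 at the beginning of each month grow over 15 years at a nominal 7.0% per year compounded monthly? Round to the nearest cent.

$1,657,818.47

i = 0.07/12 = 0.00583333 per month; n = 15·12 = 180.
Accumulation factor s(180|0.00583333) × (1+i) = 318.811243; FV = 5200 × 318.811243 = 1,657,818.4660
(Beginning-of-period payments → annuity-due factor ×(1+i).)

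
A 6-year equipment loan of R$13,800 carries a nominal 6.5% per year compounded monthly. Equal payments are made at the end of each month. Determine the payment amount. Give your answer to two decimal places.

R$231.98

Periodic rate i = 0.065/12 = 0.00541667; n = 6 × 12 = 72 periods.
Annuity-PV factor = 59.488649; PMT = 13800 / 59.488649 = 231.9770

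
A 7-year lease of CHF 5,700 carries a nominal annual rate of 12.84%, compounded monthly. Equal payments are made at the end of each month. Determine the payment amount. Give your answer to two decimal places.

i = 0.1284/12 = 0.0107 per month; n = 7·12 = 84.
PMT = 5700 / ( [1 − (1+0.0107)^(−84)] / 0.0107 ) = 5700 / 55.233084 = 103.1990

CHF 103.20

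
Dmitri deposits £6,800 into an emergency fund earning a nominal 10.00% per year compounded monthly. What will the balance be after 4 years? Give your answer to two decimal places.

£10,127.61

i = 0.1/12 = 0.00833333 per month; n = 4·12 = 48.
FV = 6,800 × (1 + 0.00833333)^48 = 10,127.6079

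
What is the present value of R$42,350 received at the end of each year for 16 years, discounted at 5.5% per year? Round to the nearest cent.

PV = PMT · [1 − (1+i)^(−n)] / i = 42350 · 10.462162 = 443,072.5620

R$443,072.56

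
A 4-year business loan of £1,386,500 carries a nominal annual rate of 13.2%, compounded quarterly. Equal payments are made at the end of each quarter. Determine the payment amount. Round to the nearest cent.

£112,927.43

i = 0.132/4 = 0.033 per quarter; n = 4·4 = 16.
PMT = 1.3865e+06 / ( [1 − (1+0.033)^(−16)] / 0.033 ) = 1.3865e+06 / 12.277796 = 112,927.4331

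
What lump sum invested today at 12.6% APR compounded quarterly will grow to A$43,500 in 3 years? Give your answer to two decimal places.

A$29,981.85

With 4 periods per year: i = 0.0315, n = 12.
Discount factor = (1+0.0315)^(−12) = 0.689238; PV = 43,500 × 0.689238 = 29,981.8529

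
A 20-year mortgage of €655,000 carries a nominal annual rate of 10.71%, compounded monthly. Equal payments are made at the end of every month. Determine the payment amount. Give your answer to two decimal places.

€6,632.04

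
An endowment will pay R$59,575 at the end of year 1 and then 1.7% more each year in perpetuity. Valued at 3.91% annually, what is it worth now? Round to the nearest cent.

PV = D₁/(r − g) = 59575/(0.0391 − 0.017) = 2,695,701.3575

R$2,695,701.36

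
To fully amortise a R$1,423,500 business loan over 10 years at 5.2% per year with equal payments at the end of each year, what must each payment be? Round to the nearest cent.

R$186,144.52

PMT = 1.4235e+06 / ( [1 − (1+0.052)^(−10)] / 0.052 ) = 1.4235e+06 / 7.647284 = 186,144.5246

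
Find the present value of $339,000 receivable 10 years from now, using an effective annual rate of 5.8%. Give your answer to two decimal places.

$192,904.79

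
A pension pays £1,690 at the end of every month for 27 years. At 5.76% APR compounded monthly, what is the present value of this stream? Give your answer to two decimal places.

£277,464.83

Periodic rate i = 0.0576/12 = 0.0048; n = 27 × 12 = 324 periods.
PV = 1690 × [1 − (1+0.0048)^(−324)] / 0.0048 = 1690 × 164.180375 = 277,464.8331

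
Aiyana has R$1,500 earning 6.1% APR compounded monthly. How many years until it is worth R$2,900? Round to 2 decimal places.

Periodic rate i = 0.061/12 = 0.00508333.
n = ln(2900/1500) / ln(1+0.00508333) = ln(1.93333) / 0.005070 = 130.0170 months
= 130.0170/12 years

10.83 years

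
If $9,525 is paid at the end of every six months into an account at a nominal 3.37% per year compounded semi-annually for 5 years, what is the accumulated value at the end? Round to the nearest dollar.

$102,807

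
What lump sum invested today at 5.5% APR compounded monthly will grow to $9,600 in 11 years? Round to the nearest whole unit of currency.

$5,250

i = 0.055/12 = 0.00458333 per month; n = 11·12 = 132.
Discount factor = (1+0.00458333)^(−132) = 0.546830; PV = 9,600 × 0.546830 = 5,249.5656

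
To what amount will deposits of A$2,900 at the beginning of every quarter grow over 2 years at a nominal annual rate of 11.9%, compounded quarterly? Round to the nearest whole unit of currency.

A$26,531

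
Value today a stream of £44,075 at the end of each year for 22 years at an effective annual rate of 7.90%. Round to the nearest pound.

Annuity factor a(22|0.079) = 10.281929; PV = 44075 × 10.281929 = 453,176.0042

£453,176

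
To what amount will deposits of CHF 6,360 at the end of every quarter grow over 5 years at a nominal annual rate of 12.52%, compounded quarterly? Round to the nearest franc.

Periodic rate i = 0.1252/4 = 0.0313; n = 5 × 4 = 20 periods.
FV = PMT · [(1+i)^n − 1] / i = 6360 · 27.228537 = 173,173.4947

CHF 173,173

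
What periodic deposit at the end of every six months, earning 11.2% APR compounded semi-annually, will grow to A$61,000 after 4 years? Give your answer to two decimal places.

i = 0.112/2 = 0.056 per half-year; n = 4·2 = 8.
PMT = 61000 / ( [(1+0.056)^8 − 1] / 0.056 ) = 61000 / 9.756476 = 6,252.2578

A$6,252.26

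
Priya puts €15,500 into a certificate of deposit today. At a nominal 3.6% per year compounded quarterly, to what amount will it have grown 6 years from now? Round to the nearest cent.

€19,218.51

i = 0.036/4 = 0.009 per quarter; n = 6·4 = 24.
FV = PV·(1+i)^n = 15,500 × 1.239904 = 19,218.5088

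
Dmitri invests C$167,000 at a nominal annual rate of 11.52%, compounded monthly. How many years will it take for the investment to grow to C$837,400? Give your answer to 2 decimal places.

14.06 years

Periodic rate i = 0.1152/12 = 0.0096.
(1+i)^n = 837400/167000 = 5.01437, so n = ln 5.01437 / ln 1.0096 = 168.7536 months
= 168.7536/12 years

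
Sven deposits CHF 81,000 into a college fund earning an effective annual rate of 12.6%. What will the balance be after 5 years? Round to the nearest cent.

FV = PV·(1+i)^n = 81,000 × 1.810056 = 146,614.5161

CHF 146,614.52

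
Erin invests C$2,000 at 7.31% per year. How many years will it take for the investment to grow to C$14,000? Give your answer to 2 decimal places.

27.58 years

n = ln(14000/2000) / ln(1+0.0731) = ln(7.00000) / 0.070552 = 27.5814 years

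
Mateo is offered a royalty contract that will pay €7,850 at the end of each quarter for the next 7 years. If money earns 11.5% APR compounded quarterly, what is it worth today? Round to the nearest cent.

i = 0.115/4 = 0.02875 per quarter; n = 7·4 = 28.
Annuity factor a(28|0.02875) = 19.054142; PV = 7850 × 19.054142 = 149,575.0108

€149,575.01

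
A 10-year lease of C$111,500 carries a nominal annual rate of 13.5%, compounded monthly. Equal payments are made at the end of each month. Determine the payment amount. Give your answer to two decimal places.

i = 0.135/12 = 0.01125 per month; n = 10·12 = 120.
Annuity-PV factor = 65.670968; PMT = 111500 / 65.670968 = 1,697.8583

C$1,697.86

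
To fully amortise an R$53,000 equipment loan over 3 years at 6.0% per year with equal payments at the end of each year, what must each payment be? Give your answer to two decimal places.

PMT = 53000 / ( [1 − (1+0.06)^(−3)] / 0.06 ) = 53000 / 2.673012 = 19,827.8201

R$19,827.82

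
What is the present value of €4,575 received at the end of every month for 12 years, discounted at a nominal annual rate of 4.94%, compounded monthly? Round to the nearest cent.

With 12 periods per year: i = 0.00411667, n = 144.
PV = PMT · [1 − (1+i)^(−n)] / i = 4575 · 108.473589 = 496,266.6706

€496,266.67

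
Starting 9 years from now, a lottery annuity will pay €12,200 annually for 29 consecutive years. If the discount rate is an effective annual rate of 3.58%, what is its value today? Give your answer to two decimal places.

PV at t=8 (ordinary 29-year annuity): 12200 × a(29|0.0358) = 12200 × 17.860962 = 217,903.7335
PV₀ = 217,903.7335 / (1+0.0358)^8 = 217,903.7335 / 1.324974 = 164,458.9140

€164,458.91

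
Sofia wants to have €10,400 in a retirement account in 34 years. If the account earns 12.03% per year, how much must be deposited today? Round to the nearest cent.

PV = 10,400 / (1 + 0.1203)^34 = 10,400 / 47.573754 = 218.6079

€218.61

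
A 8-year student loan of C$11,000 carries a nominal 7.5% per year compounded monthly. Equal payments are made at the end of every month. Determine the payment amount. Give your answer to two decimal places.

C$152.72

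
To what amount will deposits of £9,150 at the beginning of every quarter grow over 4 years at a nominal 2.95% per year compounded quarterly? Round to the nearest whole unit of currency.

With 4 periods per year: i = 0.007375, n = 16.
Accumulation factor s(16|0.007375) × (1+i) = 17.040959; FV = 9150 × 17.040959 = 155,924.7739
Payments are at the start of each period, so multiply by (1+i).

£155,925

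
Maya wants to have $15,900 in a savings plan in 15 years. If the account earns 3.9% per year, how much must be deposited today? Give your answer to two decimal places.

$8,957.03

Discount factor = (1+0.039)^(−15) = 0.563335; PV = 15,900 × 0.563335 = 8,957.0276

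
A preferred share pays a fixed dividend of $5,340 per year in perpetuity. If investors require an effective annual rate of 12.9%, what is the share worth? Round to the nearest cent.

PV = PMT / i = 5340 / 0.129 = 41,395.3488

$41,395.35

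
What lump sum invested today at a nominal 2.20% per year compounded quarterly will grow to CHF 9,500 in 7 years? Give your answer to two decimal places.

CHF 8,147.52

With 4 periods per year: i = 0.0055, n = 28.
PV = FV·(1+i)^(−n) = 9,500 × 0.857634 = 8,147.5213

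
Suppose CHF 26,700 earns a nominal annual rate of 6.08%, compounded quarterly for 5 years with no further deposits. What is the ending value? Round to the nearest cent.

CHF 36,103.01

i = 0.0608/4 = 0.0152 per quarter; n = 5·4 = 20.
FV = 26,700 × (1 + 0.0152)^20 = 36,103.0126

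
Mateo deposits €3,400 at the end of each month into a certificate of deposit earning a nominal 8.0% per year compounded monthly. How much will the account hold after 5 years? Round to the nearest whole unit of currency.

€249,821

With 12 periods per year: i = 0.00666667, n = 60.
FV = 3400 × [(1+0.00666667)^60 − 1] / 0.00666667 = 3400 × 73.476856 = 249,821.3112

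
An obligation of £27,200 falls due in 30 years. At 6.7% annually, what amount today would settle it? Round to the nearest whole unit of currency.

£3,887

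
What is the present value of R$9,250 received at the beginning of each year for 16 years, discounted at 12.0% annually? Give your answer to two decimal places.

R$72,250.50

Annuity factor a(16|0.12) × (1+i) = 7.810864; PV = 9250 × 7.810864 = 72,250.4965
(Beginning-of-period payments → annuity-due factor ×(1+i).)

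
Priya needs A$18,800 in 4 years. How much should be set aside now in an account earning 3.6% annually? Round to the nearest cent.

PV = FV·(1+i)^(−n) = 18,800 × 0.868082 = 16,319.9501

A$16,319.95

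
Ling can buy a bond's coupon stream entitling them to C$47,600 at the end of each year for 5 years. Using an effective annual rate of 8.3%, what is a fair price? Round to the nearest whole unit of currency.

PV = 47600 × [1 − (1+0.083)^(−5)] / 0.083 = 47600 × 3.961338 = 188,559.7059

C$188,560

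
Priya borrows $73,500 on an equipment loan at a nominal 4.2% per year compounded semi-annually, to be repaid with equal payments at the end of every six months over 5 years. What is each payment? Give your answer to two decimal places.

$8,225.37

With 2 periods per year: i = 0.021, n = 10.
PMT = 73500 / ( [1 − (1+0.021)^(−10)] / 0.021 ) = 73500 / 8.935768 = 8,225.3700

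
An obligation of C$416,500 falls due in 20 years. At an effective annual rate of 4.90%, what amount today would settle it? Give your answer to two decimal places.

C$159,994.57

PV = FV·(1+i)^(−n) = 416,500 × 0.384141 = 159,994.5694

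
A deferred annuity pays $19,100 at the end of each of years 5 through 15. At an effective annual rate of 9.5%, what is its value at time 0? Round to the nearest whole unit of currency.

$88,313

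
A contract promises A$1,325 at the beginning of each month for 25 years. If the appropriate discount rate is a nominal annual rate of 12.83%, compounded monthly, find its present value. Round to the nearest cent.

A$120,098.83

With 12 periods per year: i = 0.0106917, n = 300.
PV = 1325 × [1 − (1+0.0106917)^(−300)] / 0.0106917 × (1+i) = 1325 × 90.640624 = 120,098.8269
Payments are at the start of each period, so multiply by (1+i).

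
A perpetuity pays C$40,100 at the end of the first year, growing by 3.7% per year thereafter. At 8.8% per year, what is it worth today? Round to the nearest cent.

C$786,274.51

PV = D₁/(r − g) = 40100/(0.088 − 0.037) = 786,274.5098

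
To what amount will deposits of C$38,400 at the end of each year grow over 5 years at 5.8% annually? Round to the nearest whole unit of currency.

Accumulation factor s(5|0.058) = 5.614627; FV = 38400 × 5.614627 = 215,601.6721

C$215,602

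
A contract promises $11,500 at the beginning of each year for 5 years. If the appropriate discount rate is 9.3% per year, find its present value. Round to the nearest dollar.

$48,513

Annuity factor a(5|0.093) × (1+i) = 4.218501; PV = 11500 × 4.218501 = 48,512.7618
(Beginning-of-period payments → annuity-due factor ×(1+i).)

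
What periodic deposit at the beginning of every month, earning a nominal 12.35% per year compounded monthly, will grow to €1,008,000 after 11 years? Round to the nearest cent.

€3,586.01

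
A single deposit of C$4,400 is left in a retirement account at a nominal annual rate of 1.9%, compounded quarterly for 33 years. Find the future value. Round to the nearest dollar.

C$8,225

With 4 periods per year: i = 0.00475, n = 132.
FV = 4,400 × (1 + 0.00475)^132 = 8,224.5215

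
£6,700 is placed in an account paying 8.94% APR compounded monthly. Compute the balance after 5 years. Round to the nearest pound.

i = 0.0894/12 = 0.00745 per month; n = 5·12 = 60.
6,700 × (1+0.00745)^60 = 6,700 × 1.561026 = 10,458.8726

£10,459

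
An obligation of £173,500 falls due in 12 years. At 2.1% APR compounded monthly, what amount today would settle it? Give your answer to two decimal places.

£134,881.67

Periodic rate i = 0.021/12 = 0.00175; n = 12 × 12 = 144 periods.
PV = 173,500 / (1 + 0.00175)^144 = 173,500 / 1.286313 = 134,881.6655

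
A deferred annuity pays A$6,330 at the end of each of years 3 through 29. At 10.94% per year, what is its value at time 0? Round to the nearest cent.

PV at t=2 (ordinary 27-year annuity): 6330 × a(27|0.1094) = 6330 × 8.586650 = 54,353.4929
PV₀ = 54,353.4929 / (1+0.1094)^2 = 54,353.4929 / 1.230768 = 44,162.2442

A$44,162.24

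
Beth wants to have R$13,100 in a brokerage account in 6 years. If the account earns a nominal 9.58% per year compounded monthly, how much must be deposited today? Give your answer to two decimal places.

R$7,389.75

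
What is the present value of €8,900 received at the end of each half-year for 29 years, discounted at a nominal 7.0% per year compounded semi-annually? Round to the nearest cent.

Periodic rate i = 0.07/2 = 0.035; n = 29 × 2 = 58 periods.
Annuity factor a(58|0.035) = 24.686423; PV = 8900 × 24.686423 = 219,709.1630

€219,709.16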